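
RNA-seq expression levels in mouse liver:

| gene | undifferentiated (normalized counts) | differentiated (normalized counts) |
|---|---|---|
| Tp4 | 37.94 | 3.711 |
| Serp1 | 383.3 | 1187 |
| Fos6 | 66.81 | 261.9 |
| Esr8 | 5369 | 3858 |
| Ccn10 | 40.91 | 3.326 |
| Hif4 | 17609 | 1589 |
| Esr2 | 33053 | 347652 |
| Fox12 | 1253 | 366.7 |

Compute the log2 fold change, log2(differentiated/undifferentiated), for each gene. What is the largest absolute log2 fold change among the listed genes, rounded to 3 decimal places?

log2(3.711/37.94) = -3.354  (Tp4)
log2(1187/383.3) = 1.631  (Serp1)
log2(261.9/66.81) = 1.971  (Fos6)
log2(3858/5369) = -0.477  (Esr8)
log2(3.326/40.91) = -3.621  (Ccn10)
log2(1589/17609) = -3.470  (Hif4)
log2(347652/33053) = 3.395  (Esr2)
log2(366.7/1253) = -1.773  (Fox12)
The largest magnitude belongs to Ccn10.

3.621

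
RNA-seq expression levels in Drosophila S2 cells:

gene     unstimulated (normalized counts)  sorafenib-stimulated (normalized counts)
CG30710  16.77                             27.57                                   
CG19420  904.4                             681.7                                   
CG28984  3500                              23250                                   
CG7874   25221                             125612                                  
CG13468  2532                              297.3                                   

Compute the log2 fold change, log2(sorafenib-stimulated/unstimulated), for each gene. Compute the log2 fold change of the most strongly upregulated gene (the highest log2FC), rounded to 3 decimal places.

2.732

log2(27.57/16.77) = 0.717  (CG30710)
log2(681.7/904.4) = -0.408  (CG19420)
log2(23250/3500) = 2.732  (CG28984)
log2(125612/25221) = 2.316  (CG7874)
log2(297.3/2532) = -3.090  (CG13468)
CG28984 is most strongly upregulated.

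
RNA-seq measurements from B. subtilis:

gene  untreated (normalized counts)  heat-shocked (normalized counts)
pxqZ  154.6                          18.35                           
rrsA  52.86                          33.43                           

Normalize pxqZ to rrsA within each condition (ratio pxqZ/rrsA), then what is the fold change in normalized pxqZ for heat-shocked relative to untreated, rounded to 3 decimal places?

0.188

pxqZ/rrsA (untreated) = 154.6 / 52.86 = 2.9247
pxqZ/rrsA (heat-shocked) = 18.35 / 33.43 = 0.54891
Fold change = 0.54891 / 2.9247 = 0.1877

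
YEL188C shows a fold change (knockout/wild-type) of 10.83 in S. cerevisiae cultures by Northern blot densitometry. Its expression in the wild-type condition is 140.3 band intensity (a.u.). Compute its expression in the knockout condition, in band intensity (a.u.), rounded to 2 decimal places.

knockout expression = 140.3 × 10.83 = 1519.45

1519.45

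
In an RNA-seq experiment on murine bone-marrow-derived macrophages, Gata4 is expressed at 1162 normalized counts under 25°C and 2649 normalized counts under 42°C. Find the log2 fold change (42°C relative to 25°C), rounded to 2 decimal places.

1.19

Fold change = 2649 / 1162 = 2.2797
log2(2.2797) = 1.189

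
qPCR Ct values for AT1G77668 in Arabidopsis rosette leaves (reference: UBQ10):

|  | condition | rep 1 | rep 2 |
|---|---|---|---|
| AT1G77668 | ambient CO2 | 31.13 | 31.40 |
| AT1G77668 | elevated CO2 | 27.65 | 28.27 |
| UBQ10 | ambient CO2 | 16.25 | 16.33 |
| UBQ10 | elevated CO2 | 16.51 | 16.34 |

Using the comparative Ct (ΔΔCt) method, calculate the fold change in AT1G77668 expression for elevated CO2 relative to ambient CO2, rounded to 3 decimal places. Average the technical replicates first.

Mean Ct: AT1G77668 ambient CO2 31.265; AT1G77668 elevated CO2 27.960; UBQ10 ambient CO2 16.290; UBQ10 elevated CO2 16.425
ΔCt(ambient CO2) = 31.265 − 16.290 = 14.975
ΔCt(elevated CO2) = 27.960 − 16.425 = 11.535
ΔΔCt = 11.535 − 14.975 = -3.440
Fold change = 2^(−(-3.440)) = 2^3.440 = 10.8528

10.853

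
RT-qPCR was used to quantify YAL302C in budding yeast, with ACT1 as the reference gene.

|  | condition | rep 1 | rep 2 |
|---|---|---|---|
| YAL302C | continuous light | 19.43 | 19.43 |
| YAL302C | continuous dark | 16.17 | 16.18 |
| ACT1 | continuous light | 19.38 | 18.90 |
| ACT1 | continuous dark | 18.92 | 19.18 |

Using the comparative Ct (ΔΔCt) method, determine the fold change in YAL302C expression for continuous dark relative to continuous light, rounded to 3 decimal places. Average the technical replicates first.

8.969

Mean Ct: YAL302C continuous light 19.430; YAL302C continuous dark 16.175; ACT1 continuous light 19.140; ACT1 continuous dark 19.050
ΔCt(continuous light) = 19.430 − 19.140 = 0.290
ΔCt(continuous dark) = 16.175 − 19.050 = -2.875
ΔΔCt = -2.875 − 0.290 = -3.165
Fold change = 2^(−(-3.165)) = 2^3.165 = 8.9693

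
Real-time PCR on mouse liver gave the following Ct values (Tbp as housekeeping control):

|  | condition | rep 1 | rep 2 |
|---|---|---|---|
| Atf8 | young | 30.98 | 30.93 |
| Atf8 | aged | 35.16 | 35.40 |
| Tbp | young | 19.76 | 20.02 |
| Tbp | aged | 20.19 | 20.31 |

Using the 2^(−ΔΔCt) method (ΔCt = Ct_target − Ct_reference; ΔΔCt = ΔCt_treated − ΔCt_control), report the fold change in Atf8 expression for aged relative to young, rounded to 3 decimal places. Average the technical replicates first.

Mean Ct: Atf8 young 30.955; Atf8 aged 35.280; Tbp young 19.890; Tbp aged 20.250
ΔCt(young) = 30.955 − 19.890 = 11.065
ΔCt(aged) = 35.280 − 20.250 = 15.030
ΔΔCt = 15.030 − 11.065 = 3.965
Fold change = 2^(−3.965) = 0.0640

0.064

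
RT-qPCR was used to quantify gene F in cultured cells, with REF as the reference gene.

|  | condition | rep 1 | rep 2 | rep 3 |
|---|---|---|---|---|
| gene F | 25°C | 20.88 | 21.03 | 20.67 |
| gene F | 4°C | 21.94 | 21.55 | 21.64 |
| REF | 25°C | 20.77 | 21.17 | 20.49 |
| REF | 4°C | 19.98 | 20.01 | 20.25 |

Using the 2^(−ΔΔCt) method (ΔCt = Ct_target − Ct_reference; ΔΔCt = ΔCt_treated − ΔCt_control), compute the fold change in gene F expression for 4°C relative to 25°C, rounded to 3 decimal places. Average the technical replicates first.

Mean Ct: gene F 25°C 20.860; gene F 4°C 21.710; REF 25°C 20.810; REF 4°C 20.080
ΔCt(25°C) = 20.860 − 20.810 = 0.050
ΔCt(4°C) = 21.710 − 20.080 = 1.630
ΔΔCt = 1.630 − 0.050 = 1.580
Fold change = 2^(−1.580) = 0.3345

0.334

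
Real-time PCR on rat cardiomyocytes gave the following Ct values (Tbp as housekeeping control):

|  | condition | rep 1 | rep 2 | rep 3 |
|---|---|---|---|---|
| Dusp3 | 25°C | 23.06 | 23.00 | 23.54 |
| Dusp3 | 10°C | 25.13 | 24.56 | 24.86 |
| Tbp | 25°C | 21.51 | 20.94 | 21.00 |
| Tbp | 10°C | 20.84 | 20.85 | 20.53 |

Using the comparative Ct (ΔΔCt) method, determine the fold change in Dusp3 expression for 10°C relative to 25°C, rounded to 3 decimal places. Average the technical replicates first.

0.240

Mean Ct: Dusp3 25°C 23.200; Dusp3 10°C 24.850; Tbp 25°C 21.150; Tbp 10°C 20.740
ΔCt(25°C) = 23.200 − 21.150 = 2.050
ΔCt(10°C) = 24.850 − 20.740 = 4.110
ΔΔCt = 4.110 − 2.050 = 2.060
Fold change = 2^(−2.060) = 0.2398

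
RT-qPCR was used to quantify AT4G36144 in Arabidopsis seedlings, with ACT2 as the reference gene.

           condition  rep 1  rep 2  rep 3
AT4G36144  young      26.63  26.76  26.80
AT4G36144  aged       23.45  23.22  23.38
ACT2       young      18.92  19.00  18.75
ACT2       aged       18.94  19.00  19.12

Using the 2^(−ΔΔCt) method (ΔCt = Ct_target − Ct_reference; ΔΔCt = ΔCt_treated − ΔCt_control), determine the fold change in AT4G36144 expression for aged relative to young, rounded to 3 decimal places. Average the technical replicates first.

11.392

Mean Ct: AT4G36144 young 26.730; AT4G36144 aged 23.350; ACT2 young 18.890; ACT2 aged 19.020
ΔCt(young) = 26.730 − 18.890 = 7.840
ΔCt(aged) = 23.350 − 19.020 = 4.330
ΔΔCt = 4.330 − 7.840 = -3.510
Fold change = 2^(−(-3.510)) = 2^3.510 = 11.3924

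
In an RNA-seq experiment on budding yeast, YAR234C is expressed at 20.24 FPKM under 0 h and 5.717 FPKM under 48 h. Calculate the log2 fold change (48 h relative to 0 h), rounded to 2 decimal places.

-1.82

Fold change = 5.717 / 20.24 = 0.2825
log2(0.2825) = -1.824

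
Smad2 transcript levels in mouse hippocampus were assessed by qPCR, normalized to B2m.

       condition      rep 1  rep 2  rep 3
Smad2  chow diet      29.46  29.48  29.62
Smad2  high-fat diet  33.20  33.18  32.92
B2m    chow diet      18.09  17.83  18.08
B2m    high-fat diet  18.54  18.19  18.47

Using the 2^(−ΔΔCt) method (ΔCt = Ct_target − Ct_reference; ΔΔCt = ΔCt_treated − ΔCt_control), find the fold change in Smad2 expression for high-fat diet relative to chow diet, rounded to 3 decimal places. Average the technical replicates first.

0.110

Mean Ct: Smad2 chow diet 29.520; Smad2 high-fat diet 33.100; B2m chow diet 18.000; B2m high-fat diet 18.400
ΔCt(chow diet) = 29.520 − 18.000 = 11.520
ΔCt(high-fat diet) = 33.100 − 18.400 = 14.700
ΔΔCt = 14.700 − 11.520 = 3.180
Fold change = 2^(−3.180) = 0.1103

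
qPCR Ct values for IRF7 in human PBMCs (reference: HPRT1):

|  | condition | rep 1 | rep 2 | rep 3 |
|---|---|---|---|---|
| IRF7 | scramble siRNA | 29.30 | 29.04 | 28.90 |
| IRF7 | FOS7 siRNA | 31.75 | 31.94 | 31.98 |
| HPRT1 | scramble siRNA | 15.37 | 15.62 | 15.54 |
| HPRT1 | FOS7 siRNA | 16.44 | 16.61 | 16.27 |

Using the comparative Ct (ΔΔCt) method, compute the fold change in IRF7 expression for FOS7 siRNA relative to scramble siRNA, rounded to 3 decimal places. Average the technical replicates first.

0.272

Mean Ct: IRF7 scramble siRNA 29.080; IRF7 FOS7 siRNA 31.890; HPRT1 scramble siRNA 15.510; HPRT1 FOS7 siRNA 16.440
ΔCt(scramble siRNA) = 29.080 − 15.510 = 13.570
ΔCt(FOS7 siRNA) = 31.890 − 16.440 = 15.450
ΔΔCt = 15.450 − 13.570 = 1.880
Fold change = 2^(−1.880) = 0.2717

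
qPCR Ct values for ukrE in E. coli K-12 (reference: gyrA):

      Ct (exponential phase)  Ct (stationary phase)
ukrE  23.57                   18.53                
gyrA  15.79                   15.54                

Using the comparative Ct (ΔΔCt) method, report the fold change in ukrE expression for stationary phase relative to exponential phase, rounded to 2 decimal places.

ΔCt(exponential phase) = 23.570 − 15.790 = 7.780
ΔCt(stationary phase) = 18.530 − 15.540 = 2.990
ΔΔCt = 2.990 − 7.780 = -4.790
Fold change = 2^(−(-4.790)) = 2^4.790 = 27.665

27.67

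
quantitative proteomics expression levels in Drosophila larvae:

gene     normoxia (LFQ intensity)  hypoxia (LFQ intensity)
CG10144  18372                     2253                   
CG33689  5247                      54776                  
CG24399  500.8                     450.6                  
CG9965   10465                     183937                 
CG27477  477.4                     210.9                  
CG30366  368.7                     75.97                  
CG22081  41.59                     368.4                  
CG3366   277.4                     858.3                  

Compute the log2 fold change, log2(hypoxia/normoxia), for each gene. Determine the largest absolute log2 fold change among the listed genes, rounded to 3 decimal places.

log2(2253/18372) = -3.028  (CG10144)
log2(54776/5247) = 3.384  (CG33689)
log2(450.6/500.8) = -0.152  (CG24399)
log2(183937/10465) = 4.136  (CG9965)
log2(210.9/477.4) = -1.179  (CG27477)
log2(75.97/368.7) = -2.279  (CG30366)
log2(368.4/41.59) = 3.147  (CG22081)
log2(858.3/277.4) = 1.630  (CG3366)
The largest magnitude belongs to CG9965.

4.136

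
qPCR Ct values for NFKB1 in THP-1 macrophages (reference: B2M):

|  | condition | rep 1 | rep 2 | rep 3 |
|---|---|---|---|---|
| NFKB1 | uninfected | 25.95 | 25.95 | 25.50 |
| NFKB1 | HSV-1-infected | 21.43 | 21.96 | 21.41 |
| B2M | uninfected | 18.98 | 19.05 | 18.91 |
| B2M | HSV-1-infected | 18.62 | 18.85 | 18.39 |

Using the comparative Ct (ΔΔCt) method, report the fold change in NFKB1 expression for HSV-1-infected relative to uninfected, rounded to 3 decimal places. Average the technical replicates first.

Mean Ct: NFKB1 uninfected 25.800; NFKB1 HSV-1-infected 21.600; B2M uninfected 18.980; B2M HSV-1-infected 18.620
ΔCt(uninfected) = 25.800 − 18.980 = 6.820
ΔCt(HSV-1-infected) = 21.600 − 18.620 = 2.980
ΔΔCt = 2.980 − 6.820 = -3.840
Fold change = 2^(−(-3.840)) = 2^3.840 = 14.3204

14.320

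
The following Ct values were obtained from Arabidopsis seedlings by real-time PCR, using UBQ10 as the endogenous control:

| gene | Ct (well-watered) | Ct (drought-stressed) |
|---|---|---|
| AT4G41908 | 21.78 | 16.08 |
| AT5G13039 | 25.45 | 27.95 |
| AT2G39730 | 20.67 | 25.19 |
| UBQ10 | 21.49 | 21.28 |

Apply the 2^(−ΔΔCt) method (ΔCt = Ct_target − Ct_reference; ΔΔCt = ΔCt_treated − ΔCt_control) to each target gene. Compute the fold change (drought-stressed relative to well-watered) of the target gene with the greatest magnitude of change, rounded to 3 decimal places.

44.942

AT4G41908: ΔΔCt = (16.08−21.28) − (21.78−21.49) = -5.20 − 0.29 = -5.49; fold change = 2^5.49 = 44.942
AT5G13039: ΔΔCt = (27.95−21.28) − (25.45−21.49) = 6.67 − 3.96 = 2.71; fold change = 2^-2.71 = 0.153
AT2G39730: ΔΔCt = (25.19−21.28) − (20.67−21.49) = 3.91 − (-0.82) = 4.73; fold change = 2^-4.73 = 0.038
AT4G41908 has the largest |ΔΔCt| = 5.49.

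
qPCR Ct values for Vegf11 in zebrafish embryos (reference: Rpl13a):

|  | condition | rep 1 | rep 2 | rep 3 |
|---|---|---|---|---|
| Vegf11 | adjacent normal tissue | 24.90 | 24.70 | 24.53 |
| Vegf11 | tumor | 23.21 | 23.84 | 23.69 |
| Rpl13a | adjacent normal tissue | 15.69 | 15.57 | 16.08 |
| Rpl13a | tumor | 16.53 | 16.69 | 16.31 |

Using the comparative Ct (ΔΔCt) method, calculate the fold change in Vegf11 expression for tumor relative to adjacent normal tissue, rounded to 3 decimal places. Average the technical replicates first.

3.630

Mean Ct: Vegf11 adjacent normal tissue 24.710; Vegf11 tumor 23.580; Rpl13a adjacent normal tissue 15.780; Rpl13a tumor 16.510
ΔCt(adjacent normal tissue) = 24.710 − 15.780 = 8.930
ΔCt(tumor) = 23.580 − 16.510 = 7.070
ΔΔCt = 7.070 − 8.930 = -1.860
Fold change = 2^(−(-1.860)) = 2^1.860 = 3.6301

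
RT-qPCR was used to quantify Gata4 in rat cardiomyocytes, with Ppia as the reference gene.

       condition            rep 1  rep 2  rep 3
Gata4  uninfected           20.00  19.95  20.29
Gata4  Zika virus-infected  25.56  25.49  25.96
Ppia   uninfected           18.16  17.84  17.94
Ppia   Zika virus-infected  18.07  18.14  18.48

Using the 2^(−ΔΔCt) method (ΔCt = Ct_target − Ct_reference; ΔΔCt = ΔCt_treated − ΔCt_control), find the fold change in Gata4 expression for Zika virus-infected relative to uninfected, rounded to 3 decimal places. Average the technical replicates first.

Mean Ct: Gata4 uninfected 20.080; Gata4 Zika virus-infected 25.670; Ppia uninfected 17.980; Ppia Zika virus-infected 18.230
ΔCt(uninfected) = 20.080 − 17.980 = 2.100
ΔCt(Zika virus-infected) = 25.670 − 18.230 = 7.440
ΔΔCt = 7.440 − 2.100 = 5.340
Fold change = 2^(−5.340) = 0.0247

0.025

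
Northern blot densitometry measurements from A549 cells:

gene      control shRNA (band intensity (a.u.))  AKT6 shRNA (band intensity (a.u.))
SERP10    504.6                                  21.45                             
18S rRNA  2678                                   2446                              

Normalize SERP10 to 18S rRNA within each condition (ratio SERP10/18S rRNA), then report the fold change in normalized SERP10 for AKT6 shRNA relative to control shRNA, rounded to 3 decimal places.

SERP10/18S rRNA (control shRNA) = 504.6 / 2678 = 0.18842
SERP10/18S rRNA (AKT6 shRNA) = 21.45 / 2446 = 0.0087694
Fold change = 0.0087694 / 0.18842 = 0.0465

0.047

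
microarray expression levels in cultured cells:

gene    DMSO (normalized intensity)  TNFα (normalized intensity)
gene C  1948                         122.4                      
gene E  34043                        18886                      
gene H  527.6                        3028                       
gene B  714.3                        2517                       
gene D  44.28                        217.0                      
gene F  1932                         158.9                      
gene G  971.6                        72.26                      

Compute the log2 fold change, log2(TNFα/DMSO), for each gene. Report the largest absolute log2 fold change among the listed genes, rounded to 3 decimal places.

3.992

log2(122.4/1948) = -3.992  (gene C)
log2(18886/34043) = -0.850  (gene E)
log2(3028/527.6) = 2.521  (gene H)
log2(2517/714.3) = 1.817  (gene B)
log2(217.0/44.28) = 2.293  (gene D)
log2(158.9/1932) = -3.604  (gene F)
log2(72.26/971.6) = -3.749  (gene G)
The largest magnitude belongs to gene C.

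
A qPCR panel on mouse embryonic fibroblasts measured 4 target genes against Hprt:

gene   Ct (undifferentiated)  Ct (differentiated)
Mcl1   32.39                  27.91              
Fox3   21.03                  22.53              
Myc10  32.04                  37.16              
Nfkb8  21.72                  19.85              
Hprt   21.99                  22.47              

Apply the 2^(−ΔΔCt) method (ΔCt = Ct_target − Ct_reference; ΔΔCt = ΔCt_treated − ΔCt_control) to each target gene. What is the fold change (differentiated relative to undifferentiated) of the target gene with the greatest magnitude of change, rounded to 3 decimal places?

Mcl1: ΔΔCt = (27.91−22.47) − (32.39−21.99) = 5.44 − 10.40 = -4.96; fold change = 2^4.96 = 31.125
Fox3: ΔΔCt = (22.53−22.47) − (21.03−21.99) = 0.06 − (-0.96) = 1.02; fold change = 2^-1.02 = 0.493
Myc10: ΔΔCt = (37.16−22.47) − (32.04−21.99) = 14.69 − 10.05 = 4.64; fold change = 2^-4.64 = 0.040
Nfkb8: ΔΔCt = (19.85−22.47) − (21.72−21.99) = -2.62 − (-0.27) = -2.35; fold change = 2^2.35 = 5.098
Mcl1 has the largest |ΔΔCt| = 4.96.

31.125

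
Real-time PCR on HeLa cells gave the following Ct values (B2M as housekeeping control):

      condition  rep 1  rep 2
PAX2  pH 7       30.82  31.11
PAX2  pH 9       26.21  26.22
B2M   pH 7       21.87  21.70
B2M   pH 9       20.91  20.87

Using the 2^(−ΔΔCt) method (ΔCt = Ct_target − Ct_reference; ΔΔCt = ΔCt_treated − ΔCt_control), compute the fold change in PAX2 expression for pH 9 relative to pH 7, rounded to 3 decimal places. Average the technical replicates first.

Mean Ct: PAX2 pH 7 30.965; PAX2 pH 9 26.215; B2M pH 7 21.785; B2M pH 9 20.890
ΔCt(pH 7) = 30.965 − 21.785 = 9.180
ΔCt(pH 9) = 26.215 − 20.890 = 5.325
ΔΔCt = 5.325 − 9.180 = -3.855
Fold change = 2^(−(-3.855)) = 2^3.855 = 14.4701

14.470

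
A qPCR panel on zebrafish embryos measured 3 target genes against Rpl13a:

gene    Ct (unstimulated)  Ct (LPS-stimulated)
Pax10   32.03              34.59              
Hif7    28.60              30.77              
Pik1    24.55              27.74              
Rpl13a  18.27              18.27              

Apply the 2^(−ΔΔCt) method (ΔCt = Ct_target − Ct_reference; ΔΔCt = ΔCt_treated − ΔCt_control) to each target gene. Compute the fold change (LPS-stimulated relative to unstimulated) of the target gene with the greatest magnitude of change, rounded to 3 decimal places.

Pax10: ΔΔCt = (34.59−18.27) − (32.03−18.27) = 16.32 − 13.76 = 2.56; fold change = 2^-2.56 = 0.170
Hif7: ΔΔCt = (30.77−18.27) − (28.60−18.27) = 12.50 − 10.33 = 2.17; fold change = 2^-2.17 = 0.222
Pik1: ΔΔCt = (27.74−18.27) − (24.55−18.27) = 9.47 − 6.28 = 3.19; fold change = 2^-3.19 = 0.110
Pik1 has the largest |ΔΔCt| = 3.19.

0.110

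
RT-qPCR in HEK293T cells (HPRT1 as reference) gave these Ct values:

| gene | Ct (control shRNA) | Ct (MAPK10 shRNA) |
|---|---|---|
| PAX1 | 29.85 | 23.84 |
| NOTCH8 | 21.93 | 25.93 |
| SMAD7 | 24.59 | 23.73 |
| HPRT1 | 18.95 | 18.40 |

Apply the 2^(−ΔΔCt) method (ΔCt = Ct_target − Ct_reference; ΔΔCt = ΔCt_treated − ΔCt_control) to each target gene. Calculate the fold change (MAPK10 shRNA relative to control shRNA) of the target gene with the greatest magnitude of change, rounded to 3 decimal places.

PAX1: ΔΔCt = (23.84−18.40) − (29.85−18.95) = 5.44 − 10.90 = -5.46; fold change = 2^5.46 = 44.017
NOTCH8: ΔΔCt = (25.93−18.40) − (21.93−18.95) = 7.53 − 2.98 = 4.55; fold change = 2^-4.55 = 0.043
SMAD7: ΔΔCt = (23.73−18.40) − (24.59−18.95) = 5.33 − 5.64 = -0.31; fold change = 2^0.31 = 1.240
PAX1 has the largest |ΔΔCt| = 5.46.

44.017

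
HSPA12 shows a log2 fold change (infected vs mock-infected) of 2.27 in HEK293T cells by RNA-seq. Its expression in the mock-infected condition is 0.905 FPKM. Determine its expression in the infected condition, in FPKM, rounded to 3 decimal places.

4.365

Fold change = 2^(2.27) = 4.8232
infected expression = 0.905 × 4.8232 = 4.365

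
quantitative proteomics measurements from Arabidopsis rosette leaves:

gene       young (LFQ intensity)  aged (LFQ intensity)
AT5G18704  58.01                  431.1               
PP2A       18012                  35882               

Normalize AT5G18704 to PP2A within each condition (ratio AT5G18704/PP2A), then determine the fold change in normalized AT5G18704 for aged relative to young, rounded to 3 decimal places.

AT5G18704/PP2A (young) = 58.01 / 18012 = 0.0032206
AT5G18704/PP2A (aged) = 431.1 / 35882 = 0.012014
Fold change = 0.012014 / 0.0032206 = 3.7304

3.730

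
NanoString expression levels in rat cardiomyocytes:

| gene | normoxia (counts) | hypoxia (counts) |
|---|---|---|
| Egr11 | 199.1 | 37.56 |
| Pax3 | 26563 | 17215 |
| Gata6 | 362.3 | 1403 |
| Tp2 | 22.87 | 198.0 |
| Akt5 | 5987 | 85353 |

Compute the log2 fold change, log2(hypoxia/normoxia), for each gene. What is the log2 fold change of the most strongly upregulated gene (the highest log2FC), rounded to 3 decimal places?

3.834

log2(37.56/199.1) = -2.406  (Egr11)
log2(17215/26563) = -0.626  (Pax3)
log2(1403/362.3) = 1.953  (Gata6)
log2(198.0/22.87) = 3.114  (Tp2)
log2(85353/5987) = 3.834  (Akt5)
Akt5 is most strongly upregulated.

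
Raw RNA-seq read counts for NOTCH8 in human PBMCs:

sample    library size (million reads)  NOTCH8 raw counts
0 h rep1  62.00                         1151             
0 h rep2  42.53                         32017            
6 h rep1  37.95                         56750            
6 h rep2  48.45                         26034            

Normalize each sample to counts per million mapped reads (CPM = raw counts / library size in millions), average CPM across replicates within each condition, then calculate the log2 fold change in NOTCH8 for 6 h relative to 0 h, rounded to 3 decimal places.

1.398

CPM(0 h rep1) = 1151 / 62.00 = 18.5645
CPM(0 h rep2) = 32017 / 42.53 = 752.8098
CPM(6 h rep1) = 56750 / 37.95 = 1495.3887
CPM(6 h rep2) = 26034 / 48.45 = 537.3375
mean CPM(0 h) = 385.6871; mean CPM(6 h) = 1016.3631
Fold change = 1016.3631 / 385.6871 = 2.63520
log2(2.63520) = 1.3979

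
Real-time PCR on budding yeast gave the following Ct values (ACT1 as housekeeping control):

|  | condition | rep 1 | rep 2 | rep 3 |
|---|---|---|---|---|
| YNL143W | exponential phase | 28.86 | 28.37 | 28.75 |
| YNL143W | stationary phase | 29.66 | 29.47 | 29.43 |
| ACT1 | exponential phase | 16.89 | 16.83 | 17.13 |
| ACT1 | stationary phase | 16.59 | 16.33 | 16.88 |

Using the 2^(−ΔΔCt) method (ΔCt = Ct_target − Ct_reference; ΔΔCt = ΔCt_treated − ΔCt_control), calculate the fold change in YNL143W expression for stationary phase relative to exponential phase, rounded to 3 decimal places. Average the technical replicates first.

0.432

Mean Ct: YNL143W exponential phase 28.660; YNL143W stationary phase 29.520; ACT1 exponential phase 16.950; ACT1 stationary phase 16.600
ΔCt(exponential phase) = 28.660 − 16.950 = 11.710
ΔCt(stationary phase) = 29.520 − 16.600 = 12.920
ΔΔCt = 12.920 − 11.710 = 1.210
Fold change = 2^(−1.210) = 0.4323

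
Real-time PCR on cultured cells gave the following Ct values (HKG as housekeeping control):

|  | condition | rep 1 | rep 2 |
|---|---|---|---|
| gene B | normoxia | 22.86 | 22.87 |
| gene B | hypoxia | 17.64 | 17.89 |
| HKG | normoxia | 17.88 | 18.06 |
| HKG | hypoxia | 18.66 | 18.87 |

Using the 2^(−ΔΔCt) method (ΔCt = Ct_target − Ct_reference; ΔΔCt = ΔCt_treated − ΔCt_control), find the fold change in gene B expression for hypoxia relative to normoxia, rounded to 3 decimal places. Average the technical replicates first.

Mean Ct: gene B normoxia 22.865; gene B hypoxia 17.765; HKG normoxia 17.970; HKG hypoxia 18.765
ΔCt(normoxia) = 22.865 − 17.970 = 4.895
ΔCt(hypoxia) = 17.765 − 18.765 = -1.000
ΔΔCt = -1.000 − 4.895 = -5.895
Fold change = 2^(−(-5.895)) = 2^5.895 = 59.5075

59.508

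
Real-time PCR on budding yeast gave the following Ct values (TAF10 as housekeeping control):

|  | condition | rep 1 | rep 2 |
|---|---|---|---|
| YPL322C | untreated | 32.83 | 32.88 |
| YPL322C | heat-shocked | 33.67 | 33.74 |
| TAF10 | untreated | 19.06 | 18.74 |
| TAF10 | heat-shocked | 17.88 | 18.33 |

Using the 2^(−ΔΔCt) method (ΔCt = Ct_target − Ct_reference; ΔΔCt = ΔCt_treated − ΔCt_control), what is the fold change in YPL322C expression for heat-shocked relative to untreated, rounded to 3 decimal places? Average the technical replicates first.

Mean Ct: YPL322C untreated 32.855; YPL322C heat-shocked 33.705; TAF10 untreated 18.900; TAF10 heat-shocked 18.105
ΔCt(untreated) = 32.855 − 18.900 = 13.955
ΔCt(heat-shocked) = 33.705 − 18.105 = 15.600
ΔΔCt = 15.600 − 13.955 = 1.645
Fold change = 2^(−1.645) = 0.3197

0.320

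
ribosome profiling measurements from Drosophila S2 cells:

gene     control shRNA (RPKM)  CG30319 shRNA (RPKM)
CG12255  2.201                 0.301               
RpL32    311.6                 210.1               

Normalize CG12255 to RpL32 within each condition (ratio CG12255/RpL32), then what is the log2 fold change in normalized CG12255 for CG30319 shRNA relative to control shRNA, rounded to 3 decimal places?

CG12255/RpL32 (control shRNA) = 2.201 / 311.6 = 0.0070635
CG12255/RpL32 (CG30319 shRNA) = 0.301 / 210.1 = 0.0014327
Fold change = 0.0014327 / 0.0070635 = 0.2028
log2(0.2028) = -2.3017

-2.302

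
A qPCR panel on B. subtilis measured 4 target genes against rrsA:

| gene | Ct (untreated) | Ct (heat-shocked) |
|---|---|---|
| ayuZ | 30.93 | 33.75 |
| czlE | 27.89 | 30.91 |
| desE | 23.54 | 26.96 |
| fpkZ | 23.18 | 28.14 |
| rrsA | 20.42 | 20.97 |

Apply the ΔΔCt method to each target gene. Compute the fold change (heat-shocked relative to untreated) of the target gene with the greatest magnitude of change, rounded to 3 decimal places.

0.047

ayuZ: ΔΔCt = (33.75−20.97) − (30.93−20.42) = 12.78 − 10.51 = 2.27; fold change = 2^-2.27 = 0.207
czlE: ΔΔCt = (30.91−20.97) − (27.89−20.42) = 9.94 − 7.47 = 2.47; fold change = 2^-2.47 = 0.180
desE: ΔΔCt = (26.96−20.97) − (23.54−20.42) = 5.99 − 3.12 = 2.87; fold change = 2^-2.87 = 0.137
fpkZ: ΔΔCt = (28.14−20.97) − (23.18−20.42) = 7.17 − 2.76 = 4.41; fold change = 2^-4.41 = 0.047
fpkZ has the largest |ΔΔCt| = 4.41.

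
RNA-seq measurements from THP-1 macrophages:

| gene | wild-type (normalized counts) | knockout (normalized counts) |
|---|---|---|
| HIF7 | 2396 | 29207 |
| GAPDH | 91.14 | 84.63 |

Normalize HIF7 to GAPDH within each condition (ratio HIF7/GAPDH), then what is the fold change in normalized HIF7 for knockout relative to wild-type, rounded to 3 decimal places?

13.128

HIF7/GAPDH (wild-type) = 2396 / 91.14 = 26.289
HIF7/GAPDH (knockout) = 29207 / 84.63 = 345.11
Fold change = 345.11 / 26.289 = 13.1276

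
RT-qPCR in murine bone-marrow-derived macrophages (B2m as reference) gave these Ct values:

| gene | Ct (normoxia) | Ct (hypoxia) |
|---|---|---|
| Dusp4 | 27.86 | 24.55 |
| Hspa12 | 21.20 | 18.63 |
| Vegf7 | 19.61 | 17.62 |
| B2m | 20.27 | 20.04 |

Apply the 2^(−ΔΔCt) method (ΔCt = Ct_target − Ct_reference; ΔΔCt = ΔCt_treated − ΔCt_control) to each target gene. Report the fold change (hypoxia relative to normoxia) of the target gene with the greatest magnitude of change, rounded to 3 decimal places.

8.456

Dusp4: ΔΔCt = (24.55−20.04) − (27.86−20.27) = 4.51 − 7.59 = -3.08; fold change = 2^3.08 = 8.456
Hspa12: ΔΔCt = (18.63−20.04) − (21.20−20.27) = -1.41 − 0.93 = -2.34; fold change = 2^2.34 = 5.063
Vegf7: ΔΔCt = (17.62−20.04) − (19.61−20.27) = -2.42 − (-0.66) = -1.76; fold change = 2^1.76 = 3.387
Dusp4 has the largest |ΔΔCt| = 3.08.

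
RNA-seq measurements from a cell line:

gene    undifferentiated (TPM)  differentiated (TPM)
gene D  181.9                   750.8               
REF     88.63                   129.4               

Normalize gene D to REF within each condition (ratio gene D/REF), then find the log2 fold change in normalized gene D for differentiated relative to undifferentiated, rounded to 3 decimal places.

1.499

gene D/REF (undifferentiated) = 181.9 / 88.63 = 2.0524
gene D/REF (differentiated) = 750.8 / 129.4 = 5.8022
Fold change = 5.8022 / 2.0524 = 2.8271
log2(2.8271) = 1.4993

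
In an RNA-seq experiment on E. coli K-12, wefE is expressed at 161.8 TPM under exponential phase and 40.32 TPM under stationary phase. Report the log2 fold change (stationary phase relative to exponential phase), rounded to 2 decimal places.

Fold change = 40.32 / 161.8 = 0.2492
log2(0.2492) = -2.005

-2.00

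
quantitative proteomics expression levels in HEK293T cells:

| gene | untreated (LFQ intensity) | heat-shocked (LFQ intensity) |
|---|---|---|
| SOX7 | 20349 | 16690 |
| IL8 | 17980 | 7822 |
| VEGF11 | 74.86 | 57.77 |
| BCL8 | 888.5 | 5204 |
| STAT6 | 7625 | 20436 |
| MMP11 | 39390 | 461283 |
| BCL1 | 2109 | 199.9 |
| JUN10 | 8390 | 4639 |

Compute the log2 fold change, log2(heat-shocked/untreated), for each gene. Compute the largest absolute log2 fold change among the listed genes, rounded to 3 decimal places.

3.550

log2(16690/20349) = -0.286  (SOX7)
log2(7822/17980) = -1.201  (IL8)
log2(57.77/74.86) = -0.374  (VEGF11)
log2(5204/888.5) = 2.550  (BCL8)
log2(20436/7625) = 1.422  (STAT6)
log2(461283/39390) = 3.550  (MMP11)
log2(199.9/2109) = -3.399  (BCL1)
log2(4639/8390) = -0.855  (JUN10)
The largest magnitude belongs to MMP11.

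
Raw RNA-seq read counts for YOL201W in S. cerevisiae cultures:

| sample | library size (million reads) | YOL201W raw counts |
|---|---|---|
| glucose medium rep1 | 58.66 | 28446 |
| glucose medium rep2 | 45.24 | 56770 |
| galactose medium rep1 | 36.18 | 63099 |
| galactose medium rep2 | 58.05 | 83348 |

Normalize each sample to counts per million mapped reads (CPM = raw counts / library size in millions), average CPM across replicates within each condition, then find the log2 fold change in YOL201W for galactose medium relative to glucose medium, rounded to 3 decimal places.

0.870

CPM(glucose medium rep1) = 28446 / 58.66 = 484.9301
CPM(glucose medium rep2) = 56770 / 45.24 = 1254.8630
CPM(galactose medium rep1) = 63099 / 36.18 = 1744.0299
CPM(galactose medium rep2) = 83348 / 58.05 = 1435.7967
mean CPM(glucose medium) = 869.8965; mean CPM(galactose medium) = 1589.9133
Fold change = 1589.9133 / 869.8965 = 1.82770
log2(1.82770) = 0.8700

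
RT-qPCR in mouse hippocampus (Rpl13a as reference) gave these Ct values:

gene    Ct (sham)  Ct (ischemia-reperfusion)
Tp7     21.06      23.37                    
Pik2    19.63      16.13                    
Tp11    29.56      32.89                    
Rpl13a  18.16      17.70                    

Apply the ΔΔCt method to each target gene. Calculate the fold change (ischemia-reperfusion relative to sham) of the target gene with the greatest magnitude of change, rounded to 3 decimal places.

0.072

Tp7: ΔΔCt = (23.37−17.70) − (21.06−18.16) = 5.67 − 2.90 = 2.77; fold change = 2^-2.77 = 0.147
Pik2: ΔΔCt = (16.13−17.70) − (19.63−18.16) = -1.57 − 1.47 = -3.04; fold change = 2^3.04 = 8.225
Tp11: ΔΔCt = (32.89−17.70) − (29.56−18.16) = 15.19 − 11.40 = 3.79; fold change = 2^-3.79 = 0.072
Tp11 has the largest |ΔΔCt| = 3.79.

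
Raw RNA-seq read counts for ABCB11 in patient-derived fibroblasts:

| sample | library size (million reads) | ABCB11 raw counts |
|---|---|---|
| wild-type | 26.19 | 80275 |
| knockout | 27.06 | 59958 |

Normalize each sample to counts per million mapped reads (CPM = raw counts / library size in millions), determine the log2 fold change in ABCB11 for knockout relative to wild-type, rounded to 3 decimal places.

CPM(wild-type) = 80275 / 26.19 = 3065.1012
CPM(knockout) = 59958 / 27.06 = 2215.7428
Fold change = 2215.7428 / 3065.1012 = 0.72289
log2(0.72289) = -0.4681

-0.468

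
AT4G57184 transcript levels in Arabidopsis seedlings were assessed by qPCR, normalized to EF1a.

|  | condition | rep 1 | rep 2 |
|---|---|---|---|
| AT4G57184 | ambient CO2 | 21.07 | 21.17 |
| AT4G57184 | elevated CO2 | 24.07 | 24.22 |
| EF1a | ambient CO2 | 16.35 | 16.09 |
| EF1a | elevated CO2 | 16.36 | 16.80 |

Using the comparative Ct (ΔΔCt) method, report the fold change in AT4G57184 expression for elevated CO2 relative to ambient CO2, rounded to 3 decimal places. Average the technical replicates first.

Mean Ct: AT4G57184 ambient CO2 21.120; AT4G57184 elevated CO2 24.145; EF1a ambient CO2 16.220; EF1a elevated CO2 16.580
ΔCt(ambient CO2) = 21.120 − 16.220 = 4.900
ΔCt(elevated CO2) = 24.145 − 16.580 = 7.565
ΔΔCt = 7.565 − 4.900 = 2.665
Fold change = 2^(−2.665) = 0.1577

0.158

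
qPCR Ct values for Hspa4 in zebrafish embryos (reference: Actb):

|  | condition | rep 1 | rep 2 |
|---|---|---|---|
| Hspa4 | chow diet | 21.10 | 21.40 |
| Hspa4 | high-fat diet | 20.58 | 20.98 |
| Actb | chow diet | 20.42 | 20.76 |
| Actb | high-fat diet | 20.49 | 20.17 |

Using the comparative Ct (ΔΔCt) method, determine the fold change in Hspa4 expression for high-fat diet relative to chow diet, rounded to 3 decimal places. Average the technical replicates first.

Mean Ct: Hspa4 chow diet 21.250; Hspa4 high-fat diet 20.780; Actb chow diet 20.590; Actb high-fat diet 20.330
ΔCt(chow diet) = 21.250 − 20.590 = 0.660
ΔCt(high-fat diet) = 20.780 − 20.330 = 0.450
ΔΔCt = 0.450 − 0.660 = -0.210
Fold change = 2^(−(-0.210)) = 2^0.210 = 1.1567

1.157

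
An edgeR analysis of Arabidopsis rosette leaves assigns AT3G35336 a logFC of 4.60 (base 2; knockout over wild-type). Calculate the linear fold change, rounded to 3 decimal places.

Fold change = 2^(4.60) = 24.2515

24.251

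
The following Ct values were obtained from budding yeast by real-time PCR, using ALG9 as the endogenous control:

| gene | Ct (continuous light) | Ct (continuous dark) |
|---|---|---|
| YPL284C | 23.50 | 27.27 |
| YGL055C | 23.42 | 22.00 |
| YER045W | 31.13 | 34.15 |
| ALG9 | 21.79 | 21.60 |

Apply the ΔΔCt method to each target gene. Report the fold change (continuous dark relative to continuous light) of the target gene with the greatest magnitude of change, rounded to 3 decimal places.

YPL284C: ΔΔCt = (27.27−21.60) − (23.50−21.79) = 5.67 − 1.71 = 3.96; fold change = 2^-3.96 = 0.064
YGL055C: ΔΔCt = (22.00−21.60) − (23.42−21.79) = 0.40 − 1.63 = -1.23; fold change = 2^1.23 = 2.346
YER045W: ΔΔCt = (34.15−21.60) − (31.13−21.79) = 12.55 − 9.34 = 3.21; fold change = 2^-3.21 = 0.108
YPL284C has the largest |ΔΔCt| = 3.96.

0.064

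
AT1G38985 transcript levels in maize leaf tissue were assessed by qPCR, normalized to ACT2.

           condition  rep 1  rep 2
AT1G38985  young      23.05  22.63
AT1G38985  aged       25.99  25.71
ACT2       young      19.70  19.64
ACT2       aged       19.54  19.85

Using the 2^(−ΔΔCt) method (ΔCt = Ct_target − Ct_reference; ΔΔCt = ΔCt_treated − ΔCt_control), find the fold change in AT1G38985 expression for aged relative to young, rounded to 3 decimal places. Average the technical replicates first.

0.126

Mean Ct: AT1G38985 young 22.840; AT1G38985 aged 25.850; ACT2 young 19.670; ACT2 aged 19.695
ΔCt(young) = 22.840 − 19.670 = 3.170
ΔCt(aged) = 25.850 − 19.695 = 6.155
ΔΔCt = 6.155 − 3.170 = 2.985
Fold change = 2^(−2.985) = 0.1263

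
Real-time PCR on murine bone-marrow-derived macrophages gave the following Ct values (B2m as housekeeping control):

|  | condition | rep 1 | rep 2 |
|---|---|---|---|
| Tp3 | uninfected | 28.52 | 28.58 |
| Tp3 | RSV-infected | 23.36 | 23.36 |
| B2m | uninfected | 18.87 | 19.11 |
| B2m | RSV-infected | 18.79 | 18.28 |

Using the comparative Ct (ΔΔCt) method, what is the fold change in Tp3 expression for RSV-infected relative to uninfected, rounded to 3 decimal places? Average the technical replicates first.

Mean Ct: Tp3 uninfected 28.550; Tp3 RSV-infected 23.360; B2m uninfected 18.990; B2m RSV-infected 18.535
ΔCt(uninfected) = 28.550 − 18.990 = 9.560
ΔCt(RSV-infected) = 23.360 − 18.535 = 4.825
ΔΔCt = 4.825 − 9.560 = -4.735
Fold change = 2^(−(-4.735)) = 2^4.735 = 26.6304

26.630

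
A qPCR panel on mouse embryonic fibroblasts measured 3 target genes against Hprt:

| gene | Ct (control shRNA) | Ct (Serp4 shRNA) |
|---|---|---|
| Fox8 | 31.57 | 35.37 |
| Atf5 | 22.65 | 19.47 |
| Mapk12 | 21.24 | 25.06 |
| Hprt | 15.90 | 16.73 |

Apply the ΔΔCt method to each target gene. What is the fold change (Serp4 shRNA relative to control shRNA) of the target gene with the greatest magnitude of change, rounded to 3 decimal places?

16.111

Fox8: ΔΔCt = (35.37−16.73) − (31.57−15.90) = 18.64 − 15.67 = 2.97; fold change = 2^-2.97 = 0.128
Atf5: ΔΔCt = (19.47−16.73) − (22.65−15.90) = 2.74 − 6.75 = -4.01; fold change = 2^4.01 = 16.111
Mapk12: ΔΔCt = (25.06−16.73) − (21.24−15.90) = 8.33 − 5.34 = 2.99; fold change = 2^-2.99 = 0.126
Atf5 has the largest |ΔΔCt| = 4.01.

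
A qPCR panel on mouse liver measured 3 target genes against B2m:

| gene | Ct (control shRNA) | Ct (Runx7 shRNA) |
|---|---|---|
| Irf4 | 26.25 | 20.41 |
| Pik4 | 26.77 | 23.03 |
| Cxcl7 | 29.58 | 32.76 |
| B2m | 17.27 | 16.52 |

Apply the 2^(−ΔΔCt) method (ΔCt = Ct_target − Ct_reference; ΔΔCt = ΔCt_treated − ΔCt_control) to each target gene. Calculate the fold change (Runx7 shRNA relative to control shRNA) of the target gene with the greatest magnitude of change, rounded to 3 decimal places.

34.060

Irf4: ΔΔCt = (20.41−16.52) − (26.25−17.27) = 3.89 − 8.98 = -5.09; fold change = 2^5.09 = 34.060
Pik4: ΔΔCt = (23.03−16.52) − (26.77−17.27) = 6.51 − 9.50 = -2.99; fold change = 2^2.99 = 7.945
Cxcl7: ΔΔCt = (32.76−16.52) − (29.58−17.27) = 16.24 − 12.31 = 3.93; fold change = 2^-3.93 = 0.066
Irf4 has the largest |ΔΔCt| = 5.09.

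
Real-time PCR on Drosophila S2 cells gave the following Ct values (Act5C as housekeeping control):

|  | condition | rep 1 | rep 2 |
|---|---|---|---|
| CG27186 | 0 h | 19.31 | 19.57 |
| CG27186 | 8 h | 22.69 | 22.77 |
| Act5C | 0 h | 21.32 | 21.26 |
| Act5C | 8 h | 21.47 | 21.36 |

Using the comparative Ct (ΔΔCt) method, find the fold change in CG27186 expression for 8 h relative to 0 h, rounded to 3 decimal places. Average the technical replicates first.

0.111

Mean Ct: CG27186 0 h 19.440; CG27186 8 h 22.730; Act5C 0 h 21.290; Act5C 8 h 21.415
ΔCt(0 h) = 19.440 − 21.290 = -1.850
ΔCt(8 h) = 22.730 − 21.415 = 1.315
ΔΔCt = 1.315 − (-1.850) = 3.165
Fold change = 2^(−3.165) = 0.1115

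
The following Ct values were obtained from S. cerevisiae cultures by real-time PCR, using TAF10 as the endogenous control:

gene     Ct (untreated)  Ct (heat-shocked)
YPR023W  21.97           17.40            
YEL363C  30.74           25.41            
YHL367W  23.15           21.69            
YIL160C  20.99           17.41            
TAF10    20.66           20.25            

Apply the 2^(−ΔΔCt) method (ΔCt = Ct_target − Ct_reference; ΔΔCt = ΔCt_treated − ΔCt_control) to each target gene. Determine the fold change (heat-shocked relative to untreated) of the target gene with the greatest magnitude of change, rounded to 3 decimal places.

30.274

YPR023W: ΔΔCt = (17.40−20.25) − (21.97−20.66) = -2.85 − 1.31 = -4.16; fold change = 2^4.16 = 17.877
YEL363C: ΔΔCt = (25.41−20.25) − (30.74−20.66) = 5.16 − 10.08 = -4.92; fold change = 2^4.92 = 30.274
YHL367W: ΔΔCt = (21.69−20.25) − (23.15−20.66) = 1.44 − 2.49 = -1.05; fold change = 2^1.05 = 2.071
YIL160C: ΔΔCt = (17.41−20.25) − (20.99−20.66) = -2.84 − 0.33 = -3.17; fold change = 2^3.17 = 9.000
YEL363C has the largest |ΔΔCt| = 4.92.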